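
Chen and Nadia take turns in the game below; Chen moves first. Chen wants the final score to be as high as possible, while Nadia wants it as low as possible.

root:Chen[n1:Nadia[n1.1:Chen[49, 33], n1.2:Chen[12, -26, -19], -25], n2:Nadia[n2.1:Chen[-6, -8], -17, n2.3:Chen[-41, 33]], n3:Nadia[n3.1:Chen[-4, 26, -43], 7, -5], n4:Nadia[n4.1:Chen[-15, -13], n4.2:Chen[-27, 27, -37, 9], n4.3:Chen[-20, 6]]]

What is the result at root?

-5

n1.1 (Chen): max(49, 33) = 49
n1.2 (Chen): max(12, -26, -19) = 12
n1 (Nadia): min(49, 12, -25) = -25
n2.1 (Chen): max(-6, -8) = -6
n2.3 (Chen): max(-41, 33) = 33
n2 (Nadia): min(-6, -17, 33) = -17
n3.1 (Chen): max(-4, 26, -43) = 26
n3 (Nadia): min(26, 7, -5) = -5
n4.1 (Chen): max(-15, -13) = -13
n4.2 (Chen): max(-27, 27, -37, 9) = 27
n4.3 (Chen): max(-20, 6) = 6
n4 (Nadia): min(-13, 27, 6) = -13
root (Chen): max(-25, -17, -5, -13) = -5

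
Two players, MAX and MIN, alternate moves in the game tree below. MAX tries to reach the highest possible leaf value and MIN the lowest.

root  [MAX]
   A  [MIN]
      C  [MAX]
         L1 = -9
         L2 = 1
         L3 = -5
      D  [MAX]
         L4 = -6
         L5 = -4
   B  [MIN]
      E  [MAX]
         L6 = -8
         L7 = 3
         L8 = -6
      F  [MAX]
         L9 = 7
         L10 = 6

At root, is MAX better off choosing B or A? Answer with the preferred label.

E (MAX): max(-8, 3, -6) = 3
F (MAX): max(7, 6) = 7
B (MIN): min(3, 7) = 3
C (MAX): max(-9, 1, -5) = 1
D (MAX): max(-6, -4) = -4
A (MIN): min(1, -4) = -4
MAX prefers the higher value; B=3, A=-4. B is better since 3 > -4.

B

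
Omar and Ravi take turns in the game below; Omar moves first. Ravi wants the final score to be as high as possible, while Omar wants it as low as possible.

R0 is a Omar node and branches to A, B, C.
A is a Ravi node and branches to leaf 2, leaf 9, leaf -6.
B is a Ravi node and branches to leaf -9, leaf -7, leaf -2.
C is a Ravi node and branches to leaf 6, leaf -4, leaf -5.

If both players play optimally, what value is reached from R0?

-2

A (Ravi): max(2, 9, -6) = 9
B (Ravi): max(-9, -7, -2) = -2
C (Ravi): max(6, -4, -5) = 6
R0 (Omar): min(9, -2, 6) = -2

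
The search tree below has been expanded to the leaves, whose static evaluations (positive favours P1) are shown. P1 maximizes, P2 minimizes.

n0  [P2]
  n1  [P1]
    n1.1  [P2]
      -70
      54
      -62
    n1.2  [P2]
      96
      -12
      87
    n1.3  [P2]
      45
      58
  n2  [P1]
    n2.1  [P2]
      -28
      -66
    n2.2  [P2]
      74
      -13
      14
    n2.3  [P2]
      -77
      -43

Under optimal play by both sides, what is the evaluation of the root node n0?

-13

n1.1 (P2): min(-70, 54, -62) = -70
n1.2 (P2): min(96, -12, 87) = -12
n1.3 (P2): min(45, 58) = 45
n1 (P1): max(-70, -12, 45) = 45
n2.1 (P2): min(-28, -66) = -66
n2.2 (P2): min(74, -13, 14) = -13
n2.3 (P2): min(-77, -43) = -77
n2 (P1): max(-66, -13, -77) = -13
n0 (P2): min(45, -13) = -13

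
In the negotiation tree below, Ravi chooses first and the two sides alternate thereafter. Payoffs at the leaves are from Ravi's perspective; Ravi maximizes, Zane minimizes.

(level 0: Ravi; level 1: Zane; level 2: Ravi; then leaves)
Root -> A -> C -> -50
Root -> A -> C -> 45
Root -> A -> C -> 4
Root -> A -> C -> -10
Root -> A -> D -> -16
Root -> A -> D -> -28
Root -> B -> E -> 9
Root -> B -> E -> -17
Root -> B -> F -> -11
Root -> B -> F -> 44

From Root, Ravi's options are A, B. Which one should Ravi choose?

B

C (Ravi): max(-50, 45, 4, -10) = 45
D (Ravi): max(-16, -28) = -16
A (Zane): min(45, -16) = -16
E (Ravi): max(9, -17) = 9
F (Ravi): max(-11, 44) = 44
B (Zane): min(9, 44) = 9
Root (Ravi): max(-16, 9) = 9
Ravi at Root wants the highest of {A=-16, B=9}, so chooses B.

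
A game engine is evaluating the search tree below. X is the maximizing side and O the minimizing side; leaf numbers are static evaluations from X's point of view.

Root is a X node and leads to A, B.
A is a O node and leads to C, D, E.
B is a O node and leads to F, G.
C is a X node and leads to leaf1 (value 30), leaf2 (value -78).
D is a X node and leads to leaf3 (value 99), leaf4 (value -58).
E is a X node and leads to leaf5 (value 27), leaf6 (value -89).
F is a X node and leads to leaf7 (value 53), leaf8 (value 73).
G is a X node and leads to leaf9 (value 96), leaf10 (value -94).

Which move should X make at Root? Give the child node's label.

B

C (X): max(30, -78) = 30
D (X): max(99, -58) = 99
E (X): max(27, -89) = 27
A (O): min(30, 99, 27) = 27
F (X): max(53, 73) = 73
G (X): max(96, -94) = 96
B (O): min(73, 96) = 73
Root (X): max(27, 73) = 73
X at Root wants the highest of {A=27, B=73}, so chooses B.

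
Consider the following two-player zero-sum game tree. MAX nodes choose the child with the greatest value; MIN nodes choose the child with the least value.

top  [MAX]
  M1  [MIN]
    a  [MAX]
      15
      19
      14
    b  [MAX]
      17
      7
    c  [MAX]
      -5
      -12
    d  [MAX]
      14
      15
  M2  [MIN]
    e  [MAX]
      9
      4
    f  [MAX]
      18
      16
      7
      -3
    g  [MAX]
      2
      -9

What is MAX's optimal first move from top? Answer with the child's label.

M2

a (MAX): max(15, 19, 14) = 19
b (MAX): max(17, 7) = 17
c (MAX): max(-5, -12) = -5
d (MAX): max(14, 15) = 15
M1 (MIN): min(19, 17, -5, 15) = -5
e (MAX): max(9, 4) = 9
f (MAX): max(18, 16, 7, -3) = 18
g (MAX): max(2, -9) = 2
M2 (MIN): min(9, 18, 2) = 2
top (MAX): max(-5, 2) = 2
MAX at top wants the highest of {M1=-5, M2=2}, so chooses M2.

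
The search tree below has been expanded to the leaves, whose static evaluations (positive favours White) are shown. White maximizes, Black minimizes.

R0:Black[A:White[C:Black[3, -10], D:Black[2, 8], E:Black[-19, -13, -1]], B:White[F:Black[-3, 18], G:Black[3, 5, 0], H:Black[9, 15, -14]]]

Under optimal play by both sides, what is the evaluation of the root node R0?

0

C (Black): min(3, -10) = -10
D (Black): min(2, 8) = 2
E (Black): min(-19, -13, -1) = -19
A (White): max(-10, 2, -19) = 2
F (Black): min(-3, 18) = -3
G (Black): min(3, 5, 0) = 0
H (Black): min(9, 15, -14) = -14
B (White): max(-3, 0, -14) = 0
R0 (Black): min(2, 0) = 0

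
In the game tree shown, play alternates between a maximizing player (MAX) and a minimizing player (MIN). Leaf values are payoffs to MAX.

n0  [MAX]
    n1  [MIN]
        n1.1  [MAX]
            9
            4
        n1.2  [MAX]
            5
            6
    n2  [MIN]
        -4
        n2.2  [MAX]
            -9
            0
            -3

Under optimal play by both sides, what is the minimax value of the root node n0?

n1.1 (MAX): max(9, 4) = 9
n1.2 (MAX): max(5, 6) = 6
n1 (MIN): min(9, 6) = 6
n2.2 (MAX): max(-9, 0, -3) = 0
n2 (MIN): min(-4, 0) = -4
n0 (MAX): max(6, -4) = 6

6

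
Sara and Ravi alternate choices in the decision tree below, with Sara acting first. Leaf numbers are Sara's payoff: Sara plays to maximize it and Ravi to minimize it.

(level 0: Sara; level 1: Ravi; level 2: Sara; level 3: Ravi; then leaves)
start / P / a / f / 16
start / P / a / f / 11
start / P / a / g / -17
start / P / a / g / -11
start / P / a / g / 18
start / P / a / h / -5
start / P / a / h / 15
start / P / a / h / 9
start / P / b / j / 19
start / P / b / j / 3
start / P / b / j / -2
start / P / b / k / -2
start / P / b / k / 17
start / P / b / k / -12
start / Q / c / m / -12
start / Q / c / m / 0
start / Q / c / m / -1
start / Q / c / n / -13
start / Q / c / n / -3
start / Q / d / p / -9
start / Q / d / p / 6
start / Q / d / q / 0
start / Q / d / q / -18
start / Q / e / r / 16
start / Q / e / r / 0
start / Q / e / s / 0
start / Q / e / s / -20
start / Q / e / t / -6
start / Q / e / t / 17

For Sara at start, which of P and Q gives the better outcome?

P

f (Ravi): min(16, 11) = 11
g (Ravi): min(-17, -11, 18) = -17
h (Ravi): min(-5, 15, 9) = -5
a (Sara): max(11, -17, -5) = 11
j (Ravi): min(19, 3, -2) = -2
k (Ravi): min(-2, 17, -12) = -12
b (Sara): max(-2, -12) = -2
P (Ravi): min(11, -2) = -2
m (Ravi): min(-12, 0, -1) = -12
n (Ravi): min(-13, -3) = -13
c (Sara): max(-12, -13) = -12
p (Ravi): min(-9, 6) = -9
q (Ravi): min(0, -18) = -18
d (Sara): max(-9, -18) = -9
r (Ravi): min(16, 0) = 0
s (Ravi): min(0, -20) = -20
t (Ravi): min(-6, 17) = -6
e (Sara): max(0, -20, -6) = 0
Q (Ravi): min(-12, -9, 0) = -12
Sara prefers the higher value; P=-2, Q=-12. P is better since -2 > -12.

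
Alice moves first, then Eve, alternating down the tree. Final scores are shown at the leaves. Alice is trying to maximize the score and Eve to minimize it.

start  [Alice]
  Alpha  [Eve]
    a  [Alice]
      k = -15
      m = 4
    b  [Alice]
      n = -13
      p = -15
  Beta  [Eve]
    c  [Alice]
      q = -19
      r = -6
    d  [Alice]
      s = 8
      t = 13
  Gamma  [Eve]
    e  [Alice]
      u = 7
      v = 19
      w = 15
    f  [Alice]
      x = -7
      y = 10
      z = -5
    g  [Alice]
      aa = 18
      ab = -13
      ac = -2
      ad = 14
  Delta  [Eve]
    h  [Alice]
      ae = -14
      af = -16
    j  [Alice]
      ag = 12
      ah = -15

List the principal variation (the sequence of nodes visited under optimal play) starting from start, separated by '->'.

start -> Gamma -> f -> y

a (Alice): max(-15, 4) = 4
b (Alice): max(-13, -15) = -13
Alpha (Eve): min(4, -13) = -13
c (Alice): max(-19, -6) = -6
d (Alice): max(8, 13) = 13
Beta (Eve): min(-6, 13) = -6
e (Alice): max(7, 19, 15) = 19
f (Alice): max(-7, 10, -5) = 10
g (Alice): max(18, -13, -2, 14) = 18
Gamma (Eve): min(19, 10, 18) = 10
h (Alice): max(-14, -16) = -14
j (Alice): max(12, -15) = 12
Delta (Eve): min(-14, 12) = -14
start (Alice): max(-13, -6, 10, -14) = 10
At start, Alice picks Gamma (highest: 10).
At Gamma, Eve picks f (lowest: 10).
At f, Alice picks y (highest: 10).
Terminal value 10.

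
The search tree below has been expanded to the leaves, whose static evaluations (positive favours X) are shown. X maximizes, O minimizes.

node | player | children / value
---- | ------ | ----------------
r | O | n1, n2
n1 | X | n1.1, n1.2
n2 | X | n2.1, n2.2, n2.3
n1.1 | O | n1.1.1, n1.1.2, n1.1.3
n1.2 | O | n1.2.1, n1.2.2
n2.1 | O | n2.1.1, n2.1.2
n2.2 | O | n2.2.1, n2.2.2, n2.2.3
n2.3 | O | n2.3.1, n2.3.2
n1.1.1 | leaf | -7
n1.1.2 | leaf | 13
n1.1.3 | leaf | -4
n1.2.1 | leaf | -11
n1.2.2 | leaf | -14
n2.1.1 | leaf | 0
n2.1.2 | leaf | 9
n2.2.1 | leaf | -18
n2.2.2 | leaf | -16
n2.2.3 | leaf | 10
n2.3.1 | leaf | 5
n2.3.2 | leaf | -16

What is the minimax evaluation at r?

-7

n1.1 (O): min(-7, 13, -4) = -7
n1.2 (O): min(-11, -14) = -14
n1 (X): max(-7, -14) = -7
n2.1 (O): min(0, 9) = 0
n2.2 (O): min(-18, -16, 10) = -18
n2.3 (O): min(5, -16) = -16
n2 (X): max(0, -18, -16) = 0
r (O): min(-7, 0) = -7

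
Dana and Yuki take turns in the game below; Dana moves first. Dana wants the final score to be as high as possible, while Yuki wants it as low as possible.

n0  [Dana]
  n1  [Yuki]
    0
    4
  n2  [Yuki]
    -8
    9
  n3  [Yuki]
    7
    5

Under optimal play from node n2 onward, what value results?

-8

n2 (Yuki): min(-8, 9) = -8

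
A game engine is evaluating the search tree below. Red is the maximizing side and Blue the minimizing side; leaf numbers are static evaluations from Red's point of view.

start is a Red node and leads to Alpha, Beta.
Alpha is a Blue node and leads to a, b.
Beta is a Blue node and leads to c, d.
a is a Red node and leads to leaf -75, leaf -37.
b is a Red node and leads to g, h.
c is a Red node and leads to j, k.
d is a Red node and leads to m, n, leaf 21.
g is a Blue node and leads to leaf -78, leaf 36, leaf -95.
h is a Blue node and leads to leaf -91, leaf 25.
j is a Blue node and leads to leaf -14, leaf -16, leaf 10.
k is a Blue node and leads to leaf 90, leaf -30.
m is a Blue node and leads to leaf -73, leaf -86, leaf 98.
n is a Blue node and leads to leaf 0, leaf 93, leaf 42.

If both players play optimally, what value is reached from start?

-16

a (Red): max(-75, -37) = -37
g (Blue): min(-78, 36, -95) = -95
h (Blue): min(-91, 25) = -91
b (Red): max(-95, -91) = -91
Alpha (Blue): min(-37, -91) = -91
j (Blue): min(-14, -16, 10) = -16
k (Blue): min(90, -30) = -30
c (Red): max(-16, -30) = -16
m (Blue): min(-73, -86, 98) = -86
n (Blue): min(0, 93, 42) = 0
d (Red): max(-86, 0, 21) = 21
Beta (Blue): min(-16, 21) = -16
start (Red): max(-91, -16) = -16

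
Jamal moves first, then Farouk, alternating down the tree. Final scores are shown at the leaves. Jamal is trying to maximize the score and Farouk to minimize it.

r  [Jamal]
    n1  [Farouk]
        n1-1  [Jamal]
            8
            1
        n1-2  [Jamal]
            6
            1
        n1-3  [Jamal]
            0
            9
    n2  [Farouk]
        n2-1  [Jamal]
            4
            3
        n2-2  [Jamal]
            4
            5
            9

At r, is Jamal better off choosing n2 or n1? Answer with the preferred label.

n1

n2-1 (Jamal): max(4, 3) = 4
n2-2 (Jamal): max(4, 5, 9) = 9
n2 (Farouk): min(4, 9) = 4
n1-1 (Jamal): max(8, 1) = 8
n1-2 (Jamal): max(6, 1) = 6
n1-3 (Jamal): max(0, 9) = 9
n1 (Farouk): min(8, 6, 9) = 6
Jamal prefers the higher value; n2=4, n1=6. n1 is better since 6 > 4.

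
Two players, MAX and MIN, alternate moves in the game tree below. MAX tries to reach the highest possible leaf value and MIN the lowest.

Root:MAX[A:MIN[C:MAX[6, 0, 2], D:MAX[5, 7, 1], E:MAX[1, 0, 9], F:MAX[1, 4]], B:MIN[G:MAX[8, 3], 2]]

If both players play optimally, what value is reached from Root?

4

C (MAX): max(6, 0, 2) = 6
D (MAX): max(5, 7, 1) = 7
E (MAX): max(1, 0, 9) = 9
F (MAX): max(1, 4) = 4
A (MIN): min(6, 7, 9, 4) = 4
G (MAX): max(8, 3) = 8
B (MIN): min(8, 2) = 2
Root (MAX): max(4, 2) = 4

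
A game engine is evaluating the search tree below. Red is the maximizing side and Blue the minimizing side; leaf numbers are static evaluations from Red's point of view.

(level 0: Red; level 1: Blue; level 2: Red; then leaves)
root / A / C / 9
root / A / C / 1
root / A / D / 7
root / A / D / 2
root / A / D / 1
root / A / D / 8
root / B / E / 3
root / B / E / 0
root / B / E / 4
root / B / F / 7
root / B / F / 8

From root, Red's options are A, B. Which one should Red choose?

C (Red): max(9, 1) = 9
D (Red): max(7, 2, 1, 8) = 8
A (Blue): min(9, 8) = 8
E (Red): max(3, 0, 4) = 4
F (Red): max(7, 8) = 8
B (Blue): min(4, 8) = 4
root (Red): max(8, 4) = 8
Red at root wants the highest of {A=8, B=4}, so chooses A.

A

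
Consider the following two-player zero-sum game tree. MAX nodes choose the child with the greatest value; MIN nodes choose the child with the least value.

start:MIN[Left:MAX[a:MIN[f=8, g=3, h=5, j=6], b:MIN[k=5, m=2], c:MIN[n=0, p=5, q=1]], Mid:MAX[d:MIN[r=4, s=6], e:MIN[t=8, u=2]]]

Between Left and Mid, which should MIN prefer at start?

Left

a (MIN): min(8, 3, 5, 6) = 3
b (MIN): min(5, 2) = 2
c (MIN): min(0, 5, 1) = 0
Left (MAX): max(3, 2, 0) = 3
d (MIN): min(4, 6) = 4
e (MIN): min(8, 2) = 2
Mid (MAX): max(4, 2) = 4
MIN prefers the lower value; Left=3, Mid=4. Left is better since 3 < 4.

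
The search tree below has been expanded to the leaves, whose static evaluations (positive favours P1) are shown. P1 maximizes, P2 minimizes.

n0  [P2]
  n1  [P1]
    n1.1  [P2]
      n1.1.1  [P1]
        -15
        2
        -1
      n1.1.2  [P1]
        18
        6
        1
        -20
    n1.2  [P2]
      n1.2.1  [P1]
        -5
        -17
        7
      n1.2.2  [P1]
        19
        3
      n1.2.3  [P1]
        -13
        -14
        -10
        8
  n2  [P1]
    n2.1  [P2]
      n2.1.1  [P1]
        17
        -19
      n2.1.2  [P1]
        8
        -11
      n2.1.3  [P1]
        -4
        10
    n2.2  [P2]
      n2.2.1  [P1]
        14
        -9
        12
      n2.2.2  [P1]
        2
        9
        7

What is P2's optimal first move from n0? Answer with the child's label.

n1

n1.1.1 (P1): max(-15, 2, -1) = 2
n1.1.2 (P1): max(18, 6, 1, -20) = 18
n1.1 (P2): min(2, 18) = 2
n1.2.1 (P1): max(-5, -17, 7) = 7
n1.2.2 (P1): max(19, 3) = 19
n1.2.3 (P1): max(-13, -14, -10, 8) = 8
n1.2 (P2): min(7, 19, 8) = 7
n1 (P1): max(2, 7) = 7
n2.1.1 (P1): max(17, -19) = 17
n2.1.2 (P1): max(8, -11) = 8
n2.1.3 (P1): max(-4, 10) = 10
n2.1 (P2): min(17, 8, 10) = 8
n2.2.1 (P1): max(14, -9, 12) = 14
n2.2.2 (P1): max(2, 9, 7) = 9
n2.2 (P2): min(14, 9) = 9
n2 (P1): max(8, 9) = 9
n0 (P2): min(7, 9) = 7
P2 at n0 wants the lowest of {n1=7, n2=9}, so chooses n1.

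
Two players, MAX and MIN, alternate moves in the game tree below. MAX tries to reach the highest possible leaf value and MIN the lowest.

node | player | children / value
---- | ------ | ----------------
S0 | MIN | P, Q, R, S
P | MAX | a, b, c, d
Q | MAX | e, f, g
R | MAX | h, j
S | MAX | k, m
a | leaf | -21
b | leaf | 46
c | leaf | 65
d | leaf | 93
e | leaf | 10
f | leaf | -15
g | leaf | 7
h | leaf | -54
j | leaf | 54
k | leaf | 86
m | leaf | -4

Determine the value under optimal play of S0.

P (MAX): max(-21, 46, 65, 93) = 93
Q (MAX): max(10, -15, 7) = 10
R (MAX): max(-54, 54) = 54
S (MAX): max(86, -4) = 86
S0 (MIN): min(93, 10, 54, 86) = 10

10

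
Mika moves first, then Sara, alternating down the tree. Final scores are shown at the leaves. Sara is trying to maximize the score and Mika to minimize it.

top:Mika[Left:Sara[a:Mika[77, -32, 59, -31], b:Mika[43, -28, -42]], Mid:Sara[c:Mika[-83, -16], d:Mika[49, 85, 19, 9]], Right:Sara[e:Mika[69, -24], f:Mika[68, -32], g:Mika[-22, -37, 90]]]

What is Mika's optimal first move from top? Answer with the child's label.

a (Mika): min(77, -32, 59, -31) = -32
b (Mika): min(43, -28, -42) = -42
Left (Sara): max(-32, -42) = -32
c (Mika): min(-83, -16) = -83
d (Mika): min(49, 85, 19, 9) = 9
Mid (Sara): max(-83, 9) = 9
e (Mika): min(69, -24) = -24
f (Mika): min(68, -32) = -32
g (Mika): min(-22, -37, 90) = -37
Right (Sara): max(-24, -32, -37) = -24
top (Mika): min(-32, 9, -24) = -32
Mika at top wants the lowest of {Left=-32, Mid=9, Right=-24}, so chooses Left.

Left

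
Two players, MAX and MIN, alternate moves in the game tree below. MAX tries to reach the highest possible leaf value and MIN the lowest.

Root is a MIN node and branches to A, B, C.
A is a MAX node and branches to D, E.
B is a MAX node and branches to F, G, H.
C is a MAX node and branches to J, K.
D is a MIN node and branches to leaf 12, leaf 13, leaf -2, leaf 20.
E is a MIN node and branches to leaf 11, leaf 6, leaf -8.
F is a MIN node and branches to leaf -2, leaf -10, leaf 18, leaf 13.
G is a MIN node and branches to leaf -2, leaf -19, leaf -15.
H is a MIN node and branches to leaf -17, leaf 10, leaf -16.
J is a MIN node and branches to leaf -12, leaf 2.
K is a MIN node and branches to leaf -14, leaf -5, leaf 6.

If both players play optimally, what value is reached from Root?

D (MIN): min(12, 13, -2, 20) = -2
E (MIN): min(11, 6, -8) = -8
A (MAX): max(-2, -8) = -2
F (MIN): min(-2, -10, 18, 13) = -10
G (MIN): min(-2, -19, -15) = -19
H (MIN): min(-17, 10, -16) = -17
B (MAX): max(-10, -19, -17) = -10
J (MIN): min(-12, 2) = -12
K (MIN): min(-14, -5, 6) = -14
C (MAX): max(-12, -14) = -12
Root (MIN): min(-2, -10, -12) = -12

-12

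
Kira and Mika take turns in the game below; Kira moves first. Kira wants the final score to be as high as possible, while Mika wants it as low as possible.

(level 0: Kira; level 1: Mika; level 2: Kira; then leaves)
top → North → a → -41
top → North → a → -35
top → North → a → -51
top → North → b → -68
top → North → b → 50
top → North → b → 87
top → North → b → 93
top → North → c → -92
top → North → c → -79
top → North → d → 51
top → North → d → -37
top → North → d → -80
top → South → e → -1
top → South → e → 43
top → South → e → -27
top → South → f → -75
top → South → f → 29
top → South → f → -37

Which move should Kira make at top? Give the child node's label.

a (Kira): max(-41, -35, -51) = -35
b (Kira): max(-68, 50, 87, 93) = 93
c (Kira): max(-92, -79) = -79
d (Kira): max(51, -37, -80) = 51
North (Mika): min(-35, 93, -79, 51) = -79
e (Kira): max(-1, 43, -27) = 43
f (Kira): max(-75, 29, -37) = 29
South (Mika): min(43, 29) = 29
top (Kira): max(-79, 29) = 29
Kira at top wants the highest of {North=-79, South=29}, so chooses South.

South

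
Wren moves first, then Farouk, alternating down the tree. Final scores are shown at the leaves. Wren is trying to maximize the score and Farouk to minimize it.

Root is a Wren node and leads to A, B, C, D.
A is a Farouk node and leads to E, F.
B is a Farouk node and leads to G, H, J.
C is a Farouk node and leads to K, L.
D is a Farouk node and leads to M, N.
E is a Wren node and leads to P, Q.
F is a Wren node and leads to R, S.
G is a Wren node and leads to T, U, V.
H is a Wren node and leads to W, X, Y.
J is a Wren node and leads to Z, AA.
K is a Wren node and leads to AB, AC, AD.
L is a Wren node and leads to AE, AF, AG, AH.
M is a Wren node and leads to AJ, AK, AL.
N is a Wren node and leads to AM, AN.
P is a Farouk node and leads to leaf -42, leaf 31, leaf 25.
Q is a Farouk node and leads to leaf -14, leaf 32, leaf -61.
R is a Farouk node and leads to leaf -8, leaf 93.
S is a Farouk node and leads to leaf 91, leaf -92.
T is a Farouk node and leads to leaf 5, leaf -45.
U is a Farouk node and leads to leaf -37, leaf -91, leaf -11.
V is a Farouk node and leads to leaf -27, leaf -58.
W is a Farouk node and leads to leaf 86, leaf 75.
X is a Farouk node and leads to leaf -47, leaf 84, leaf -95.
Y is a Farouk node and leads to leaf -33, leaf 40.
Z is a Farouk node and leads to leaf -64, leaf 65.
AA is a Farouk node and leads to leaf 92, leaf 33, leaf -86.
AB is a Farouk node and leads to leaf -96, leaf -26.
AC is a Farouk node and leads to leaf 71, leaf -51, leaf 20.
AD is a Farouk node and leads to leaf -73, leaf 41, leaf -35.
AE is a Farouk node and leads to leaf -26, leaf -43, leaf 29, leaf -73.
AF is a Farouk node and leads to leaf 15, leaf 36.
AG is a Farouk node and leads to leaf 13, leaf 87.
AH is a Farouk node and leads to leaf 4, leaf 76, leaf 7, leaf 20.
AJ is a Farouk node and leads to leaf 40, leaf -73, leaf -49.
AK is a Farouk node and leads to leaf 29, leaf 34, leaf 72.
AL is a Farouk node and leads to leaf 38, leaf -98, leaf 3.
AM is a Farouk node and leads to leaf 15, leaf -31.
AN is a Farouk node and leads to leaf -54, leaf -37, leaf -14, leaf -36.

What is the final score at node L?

AE (Farouk): min(-26, -43, 29, -73) = -73
AF (Farouk): min(15, 36) = 15
AG (Farouk): min(13, 87) = 13
AH (Farouk): min(4, 76, 7, 20) = 4
L (Wren): max(-73, 15, 13, 4) = 15

15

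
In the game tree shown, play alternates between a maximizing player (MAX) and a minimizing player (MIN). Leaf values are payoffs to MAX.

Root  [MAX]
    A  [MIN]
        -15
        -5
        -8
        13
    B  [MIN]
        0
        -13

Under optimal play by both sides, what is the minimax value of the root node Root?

A (MIN): min(-15, -5, -8, 13) = -15
B (MIN): min(0, -13) = -13
Root (MAX): max(-15, -13) = -13

-13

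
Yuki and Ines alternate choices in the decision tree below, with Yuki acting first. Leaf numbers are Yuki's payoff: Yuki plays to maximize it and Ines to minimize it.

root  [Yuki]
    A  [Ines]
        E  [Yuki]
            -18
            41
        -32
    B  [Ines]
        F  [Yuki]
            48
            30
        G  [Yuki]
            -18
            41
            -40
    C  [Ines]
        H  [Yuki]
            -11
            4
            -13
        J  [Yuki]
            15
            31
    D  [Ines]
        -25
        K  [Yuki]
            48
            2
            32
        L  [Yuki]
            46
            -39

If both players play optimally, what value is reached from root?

41

E (Yuki): max(-18, 41) = 41
A (Ines): min(41, -32) = -32
F (Yuki): max(48, 30) = 48
G (Yuki): max(-18, 41, -40) = 41
B (Ines): min(48, 41) = 41
H (Yuki): max(-11, 4, -13) = 4
J (Yuki): max(15, 31) = 31
C (Ines): min(4, 31) = 4
K (Yuki): max(48, 2, 32) = 48
L (Yuki): max(46, -39) = 46
D (Ines): min(-25, 48, 46) = -25
root (Yuki): max(-32, 41, 4, -25) = 41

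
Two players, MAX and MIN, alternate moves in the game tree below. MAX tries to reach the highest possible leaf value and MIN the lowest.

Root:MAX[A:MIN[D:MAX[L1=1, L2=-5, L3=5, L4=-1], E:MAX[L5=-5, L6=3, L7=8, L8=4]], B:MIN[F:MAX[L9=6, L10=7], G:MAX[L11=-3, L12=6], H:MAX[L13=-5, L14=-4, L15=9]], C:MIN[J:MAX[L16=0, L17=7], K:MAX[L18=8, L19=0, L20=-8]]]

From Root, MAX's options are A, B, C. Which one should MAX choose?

D (MAX): max(1, -5, 5, -1) = 5
E (MAX): max(-5, 3, 8, 4) = 8
A (MIN): min(5, 8) = 5
F (MAX): max(6, 7) = 7
G (MAX): max(-3, 6) = 6
H (MAX): max(-5, -4, 9) = 9
B (MIN): min(7, 6, 9) = 6
J (MAX): max(0, 7) = 7
K (MAX): max(8, 0, -8) = 8
C (MIN): min(7, 8) = 7
Root (MAX): max(5, 6, 7) = 7
MAX at Root wants the highest of {A=5, B=6, C=7}, so chooses C.

C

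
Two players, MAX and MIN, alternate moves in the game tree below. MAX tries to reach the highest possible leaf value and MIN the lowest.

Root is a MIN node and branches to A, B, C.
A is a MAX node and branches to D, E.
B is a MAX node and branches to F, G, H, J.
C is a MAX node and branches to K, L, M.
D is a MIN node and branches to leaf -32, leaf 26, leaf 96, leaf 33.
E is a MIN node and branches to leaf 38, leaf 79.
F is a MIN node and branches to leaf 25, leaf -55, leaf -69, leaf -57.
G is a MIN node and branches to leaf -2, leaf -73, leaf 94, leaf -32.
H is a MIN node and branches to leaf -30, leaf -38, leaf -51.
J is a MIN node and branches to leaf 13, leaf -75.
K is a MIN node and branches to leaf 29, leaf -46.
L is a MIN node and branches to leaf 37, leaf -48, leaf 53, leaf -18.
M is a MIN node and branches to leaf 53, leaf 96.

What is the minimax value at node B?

-51

F (MIN): min(25, -55, -69, -57) = -69
G (MIN): min(-2, -73, 94, -32) = -73
H (MIN): min(-30, -38, -51) = -51
J (MIN): min(13, -75) = -75
B (MAX): max(-69, -73, -51, -75) = -51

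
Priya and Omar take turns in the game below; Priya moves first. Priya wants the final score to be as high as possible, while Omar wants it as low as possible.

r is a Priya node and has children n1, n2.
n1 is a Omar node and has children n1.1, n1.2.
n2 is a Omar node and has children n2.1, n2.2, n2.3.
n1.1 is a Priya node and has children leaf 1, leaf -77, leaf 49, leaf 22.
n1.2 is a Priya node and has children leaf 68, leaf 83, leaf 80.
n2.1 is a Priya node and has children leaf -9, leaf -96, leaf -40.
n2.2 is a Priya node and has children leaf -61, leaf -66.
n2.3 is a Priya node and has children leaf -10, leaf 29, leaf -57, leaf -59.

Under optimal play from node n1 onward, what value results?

n1.1 (Priya): max(1, -77, 49, 22) = 49
n1.2 (Priya): max(68, 83, 80) = 83
n1 (Omar): min(49, 83) = 49

49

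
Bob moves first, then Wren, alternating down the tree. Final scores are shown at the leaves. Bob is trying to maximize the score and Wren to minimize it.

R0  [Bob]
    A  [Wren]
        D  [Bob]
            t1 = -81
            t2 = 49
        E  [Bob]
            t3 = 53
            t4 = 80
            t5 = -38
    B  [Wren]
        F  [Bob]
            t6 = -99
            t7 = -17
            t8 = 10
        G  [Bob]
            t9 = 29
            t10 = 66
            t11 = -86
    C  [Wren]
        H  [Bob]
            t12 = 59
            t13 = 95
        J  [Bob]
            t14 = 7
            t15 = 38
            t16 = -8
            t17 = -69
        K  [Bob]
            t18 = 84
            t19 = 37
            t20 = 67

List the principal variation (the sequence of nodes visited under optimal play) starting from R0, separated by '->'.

R0 -> A -> D -> t2

D (Bob): max(-81, 49) = 49
E (Bob): max(53, 80, -38) = 80
A (Wren): min(49, 80) = 49
F (Bob): max(-99, -17, 10) = 10
G (Bob): max(29, 66, -86) = 66
B (Wren): min(10, 66) = 10
H (Bob): max(59, 95) = 95
J (Bob): max(7, 38, -8, -69) = 38
K (Bob): max(84, 37, 67) = 84
C (Wren): min(95, 38, 84) = 38
R0 (Bob): max(49, 10, 38) = 49
At R0, Bob picks A (highest: 49).
At A, Wren picks D (lowest: 49).
At D, Bob picks t2 (highest: 49).
Terminal value 49.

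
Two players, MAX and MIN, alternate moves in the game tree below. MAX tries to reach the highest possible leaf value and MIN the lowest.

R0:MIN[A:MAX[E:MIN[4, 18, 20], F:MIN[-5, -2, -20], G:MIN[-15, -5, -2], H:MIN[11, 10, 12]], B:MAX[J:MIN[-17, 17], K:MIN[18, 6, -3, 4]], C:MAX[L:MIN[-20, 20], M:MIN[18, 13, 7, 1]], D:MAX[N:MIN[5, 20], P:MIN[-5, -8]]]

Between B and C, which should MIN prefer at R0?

J (MIN): min(-17, 17) = -17
K (MIN): min(18, 6, -3, 4) = -3
B (MAX): max(-17, -3) = -3
L (MIN): min(-20, 20) = -20
M (MIN): min(18, 13, 7, 1) = 1
C (MAX): max(-20, 1) = 1
MIN prefers the lower value; B=-3, C=1. B is better since -3 < 1.

B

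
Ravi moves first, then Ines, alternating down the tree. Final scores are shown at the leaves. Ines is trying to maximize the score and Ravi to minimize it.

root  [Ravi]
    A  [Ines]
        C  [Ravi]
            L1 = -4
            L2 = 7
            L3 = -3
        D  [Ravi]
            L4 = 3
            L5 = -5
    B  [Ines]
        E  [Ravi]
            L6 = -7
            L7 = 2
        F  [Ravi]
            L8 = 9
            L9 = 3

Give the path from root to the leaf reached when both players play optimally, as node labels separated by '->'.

C (Ravi): min(-4, 7, -3) = -4
D (Ravi): min(3, -5) = -5
A (Ines): max(-4, -5) = -4
E (Ravi): min(-7, 2) = -7
F (Ravi): min(9, 3) = 3
B (Ines): max(-7, 3) = 3
root (Ravi): min(-4, 3) = -4
At root, Ravi picks A (lowest: -4).
At A, Ines picks C (highest: -4).
At C, Ravi picks L1 (lowest: -4).
Terminal value -4.

root -> A -> C -> L1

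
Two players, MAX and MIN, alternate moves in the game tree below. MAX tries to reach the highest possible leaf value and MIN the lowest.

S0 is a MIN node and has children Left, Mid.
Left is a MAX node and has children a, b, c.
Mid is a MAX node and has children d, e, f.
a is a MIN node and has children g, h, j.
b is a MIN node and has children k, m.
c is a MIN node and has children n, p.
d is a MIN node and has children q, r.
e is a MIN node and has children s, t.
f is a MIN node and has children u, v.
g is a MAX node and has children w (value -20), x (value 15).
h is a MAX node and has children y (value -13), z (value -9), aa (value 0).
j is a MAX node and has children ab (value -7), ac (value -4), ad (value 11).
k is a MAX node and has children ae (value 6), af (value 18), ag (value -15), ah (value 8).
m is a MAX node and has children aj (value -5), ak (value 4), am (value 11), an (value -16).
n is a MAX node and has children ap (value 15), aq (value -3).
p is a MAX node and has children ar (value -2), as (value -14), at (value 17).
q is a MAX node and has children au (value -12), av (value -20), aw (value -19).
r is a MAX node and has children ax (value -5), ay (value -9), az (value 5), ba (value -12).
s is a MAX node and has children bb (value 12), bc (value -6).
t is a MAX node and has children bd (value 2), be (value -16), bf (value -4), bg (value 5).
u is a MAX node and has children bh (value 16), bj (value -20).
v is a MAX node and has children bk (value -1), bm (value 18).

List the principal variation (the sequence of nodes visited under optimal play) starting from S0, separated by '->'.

g (MAX): max(-20, 15) = 15
h (MAX): max(-13, -9, 0) = 0
j (MAX): max(-7, -4, 11) = 11
a (MIN): min(15, 0, 11) = 0
k (MAX): max(6, 18, -15, 8) = 18
m (MAX): max(-5, 4, 11, -16) = 11
b (MIN): min(18, 11) = 11
n (MAX): max(15, -3) = 15
p (MAX): max(-2, -14, 17) = 17
c (MIN): min(15, 17) = 15
Left (MAX): max(0, 11, 15) = 15
q (MAX): max(-12, -20, -19) = -12
r (MAX): max(-5, -9, 5, -12) = 5
d (MIN): min(-12, 5) = -12
s (MAX): max(12, -6) = 12
t (MAX): max(2, -16, -4, 5) = 5
e (MIN): min(12, 5) = 5
u (MAX): max(16, -20) = 16
v (MAX): max(-1, 18) = 18
f (MIN): min(16, 18) = 16
Mid (MAX): max(-12, 5, 16) = 16
S0 (MIN): min(15, 16) = 15
At S0, MIN picks Left (lowest: 15).
At Left, MAX picks c (highest: 15).
At c, MIN picks n (lowest: 15).
At n, MAX picks ap (highest: 15).
Terminal value 15.

S0 -> Left -> c -> n -> ap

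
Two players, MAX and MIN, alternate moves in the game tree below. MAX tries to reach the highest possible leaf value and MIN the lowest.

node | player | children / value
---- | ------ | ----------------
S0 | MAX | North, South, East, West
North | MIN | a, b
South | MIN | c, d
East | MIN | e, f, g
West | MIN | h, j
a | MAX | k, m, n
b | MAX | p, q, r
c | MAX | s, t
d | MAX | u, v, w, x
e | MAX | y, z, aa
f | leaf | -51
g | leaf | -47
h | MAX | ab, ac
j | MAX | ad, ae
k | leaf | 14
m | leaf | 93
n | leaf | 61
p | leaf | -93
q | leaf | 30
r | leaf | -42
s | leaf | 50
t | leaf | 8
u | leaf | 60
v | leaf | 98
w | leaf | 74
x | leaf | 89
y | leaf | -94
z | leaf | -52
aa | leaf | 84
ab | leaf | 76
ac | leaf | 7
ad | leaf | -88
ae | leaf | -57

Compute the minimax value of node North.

30

a (MAX): max(14, 93, 61) = 93
b (MAX): max(-93, 30, -42) = 30
North (MIN): min(93, 30) = 30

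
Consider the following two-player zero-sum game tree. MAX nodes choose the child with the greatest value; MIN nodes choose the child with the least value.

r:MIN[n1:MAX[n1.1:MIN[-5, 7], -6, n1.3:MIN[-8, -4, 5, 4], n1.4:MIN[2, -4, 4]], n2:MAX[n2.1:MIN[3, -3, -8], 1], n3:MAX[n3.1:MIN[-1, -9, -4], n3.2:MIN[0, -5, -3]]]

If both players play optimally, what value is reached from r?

n1.1 (MIN): min(-5, 7) = -5
n1.3 (MIN): min(-8, -4, 5, 4) = -8
n1.4 (MIN): min(2, -4, 4) = -4
n1 (MAX): max(-5, -6, -8, -4) = -4
n2.1 (MIN): min(3, -3, -8) = -8
n2 (MAX): max(-8, 1) = 1
n3.1 (MIN): min(-1, -9, -4) = -9
n3.2 (MIN): min(0, -5, -3) = -5
n3 (MAX): max(-9, -5) = -5
r (MIN): min(-4, 1, -5) = -5

-5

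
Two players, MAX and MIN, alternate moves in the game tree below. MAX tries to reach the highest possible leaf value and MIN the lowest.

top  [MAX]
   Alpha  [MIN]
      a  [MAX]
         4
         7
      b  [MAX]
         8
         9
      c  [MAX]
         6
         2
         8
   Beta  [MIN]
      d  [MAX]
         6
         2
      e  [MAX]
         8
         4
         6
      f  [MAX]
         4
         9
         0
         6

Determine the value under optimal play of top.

a (MAX): max(4, 7) = 7
b (MAX): max(8, 9) = 9
c (MAX): max(6, 2, 8) = 8
Alpha (MIN): min(7, 9, 8) = 7
d (MAX): max(6, 2) = 6
e (MAX): max(8, 4, 6) = 8
f (MAX): max(4, 9, 0, 6) = 9
Beta (MIN): min(6, 8, 9) = 6
top (MAX): max(7, 6) = 7

7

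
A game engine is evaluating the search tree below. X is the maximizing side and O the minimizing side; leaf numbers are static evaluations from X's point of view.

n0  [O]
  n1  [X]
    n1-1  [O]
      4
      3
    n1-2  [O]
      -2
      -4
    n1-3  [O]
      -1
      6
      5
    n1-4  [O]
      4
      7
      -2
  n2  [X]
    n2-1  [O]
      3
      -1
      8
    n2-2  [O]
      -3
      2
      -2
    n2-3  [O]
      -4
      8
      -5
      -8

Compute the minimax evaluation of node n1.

3

n1-1 (O): min(4, 3) = 3
n1-2 (O): min(-2, -4) = -4
n1-3 (O): min(-1, 6, 5) = -1
n1-4 (O): min(4, 7, -2) = -2
n1 (X): max(3, -4, -1, -2) = 3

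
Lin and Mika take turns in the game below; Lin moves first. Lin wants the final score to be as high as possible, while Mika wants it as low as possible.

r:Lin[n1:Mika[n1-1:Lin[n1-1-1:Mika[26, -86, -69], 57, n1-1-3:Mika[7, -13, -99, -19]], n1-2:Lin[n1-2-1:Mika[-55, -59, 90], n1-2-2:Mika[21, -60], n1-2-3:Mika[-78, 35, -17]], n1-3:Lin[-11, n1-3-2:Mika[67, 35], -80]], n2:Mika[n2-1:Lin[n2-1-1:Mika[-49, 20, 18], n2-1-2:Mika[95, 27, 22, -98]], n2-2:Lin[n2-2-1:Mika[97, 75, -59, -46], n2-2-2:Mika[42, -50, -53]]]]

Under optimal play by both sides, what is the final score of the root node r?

-53

n1-1-1 (Mika): min(26, -86, -69) = -86
n1-1-3 (Mika): min(7, -13, -99, -19) = -99
n1-1 (Lin): max(-86, 57, -99) = 57
n1-2-1 (Mika): min(-55, -59, 90) = -59
n1-2-2 (Mika): min(21, -60) = -60
n1-2-3 (Mika): min(-78, 35, -17) = -78
n1-2 (Lin): max(-59, -60, -78) = -59
n1-3-2 (Mika): min(67, 35) = 35
n1-3 (Lin): max(-11, 35, -80) = 35
n1 (Mika): min(57, -59, 35) = -59
n2-1-1 (Mika): min(-49, 20, 18) = -49
n2-1-2 (Mika): min(95, 27, 22, -98) = -98
n2-1 (Lin): max(-49, -98) = -49
n2-2-1 (Mika): min(97, 75, -59, -46) = -59
n2-2-2 (Mika): min(42, -50, -53) = -53
n2-2 (Lin): max(-59, -53) = -53
n2 (Mika): min(-49, -53) = -53
r (Lin): max(-59, -53) = -53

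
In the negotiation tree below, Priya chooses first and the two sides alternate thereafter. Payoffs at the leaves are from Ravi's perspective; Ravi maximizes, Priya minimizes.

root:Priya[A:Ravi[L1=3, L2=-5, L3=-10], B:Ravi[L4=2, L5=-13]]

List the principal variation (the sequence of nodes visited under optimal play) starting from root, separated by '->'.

root -> B -> L4

A (Ravi): max(3, -5, -10) = 3
B (Ravi): max(2, -13) = 2
root (Priya): min(3, 2) = 2
At root, Priya picks B (lowest: 2).
At B, Ravi picks L4 (highest: 2).
Terminal value 2.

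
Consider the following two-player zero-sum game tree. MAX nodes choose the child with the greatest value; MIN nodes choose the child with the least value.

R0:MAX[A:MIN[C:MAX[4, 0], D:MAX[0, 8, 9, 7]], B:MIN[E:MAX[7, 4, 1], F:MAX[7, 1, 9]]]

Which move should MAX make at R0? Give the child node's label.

C (MAX): max(4, 0) = 4
D (MAX): max(0, 8, 9, 7) = 9
A (MIN): min(4, 9) = 4
E (MAX): max(7, 4, 1) = 7
F (MAX): max(7, 1, 9) = 9
B (MIN): min(7, 9) = 7
R0 (MAX): max(4, 7) = 7
MAX at R0 wants the highest of {A=4, B=7}, so chooses B.

B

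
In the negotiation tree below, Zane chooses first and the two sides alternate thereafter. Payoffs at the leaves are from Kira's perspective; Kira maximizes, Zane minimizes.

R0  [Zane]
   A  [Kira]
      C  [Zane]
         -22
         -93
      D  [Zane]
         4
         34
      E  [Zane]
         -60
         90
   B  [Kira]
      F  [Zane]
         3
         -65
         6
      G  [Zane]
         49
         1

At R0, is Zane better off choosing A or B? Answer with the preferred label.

C (Zane): min(-22, -93) = -93
D (Zane): min(4, 34) = 4
E (Zane): min(-60, 90) = -60
A (Kira): max(-93, 4, -60) = 4
F (Zane): min(3, -65, 6) = -65
G (Zane): min(49, 1) = 1
B (Kira): max(-65, 1) = 1
Zane prefers the lower value; A=4, B=1. B is better since 1 < 4.

B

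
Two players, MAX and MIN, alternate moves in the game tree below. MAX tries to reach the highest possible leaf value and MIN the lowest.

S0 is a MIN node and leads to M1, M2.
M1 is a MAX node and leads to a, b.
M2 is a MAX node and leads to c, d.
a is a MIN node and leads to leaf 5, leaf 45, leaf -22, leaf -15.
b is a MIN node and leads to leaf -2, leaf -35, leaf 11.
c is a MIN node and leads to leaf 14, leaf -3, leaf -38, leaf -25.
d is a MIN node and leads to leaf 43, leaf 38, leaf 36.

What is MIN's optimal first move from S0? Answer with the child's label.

M1

a (MIN): min(5, 45, -22, -15) = -22
b (MIN): min(-2, -35, 11) = -35
M1 (MAX): max(-22, -35) = -22
c (MIN): min(14, -3, -38, -25) = -38
d (MIN): min(43, 38, 36) = 36
M2 (MAX): max(-38, 36) = 36
S0 (MIN): min(-22, 36) = -22
MIN at S0 wants the lowest of {M1=-22, M2=36}, so chooses M1.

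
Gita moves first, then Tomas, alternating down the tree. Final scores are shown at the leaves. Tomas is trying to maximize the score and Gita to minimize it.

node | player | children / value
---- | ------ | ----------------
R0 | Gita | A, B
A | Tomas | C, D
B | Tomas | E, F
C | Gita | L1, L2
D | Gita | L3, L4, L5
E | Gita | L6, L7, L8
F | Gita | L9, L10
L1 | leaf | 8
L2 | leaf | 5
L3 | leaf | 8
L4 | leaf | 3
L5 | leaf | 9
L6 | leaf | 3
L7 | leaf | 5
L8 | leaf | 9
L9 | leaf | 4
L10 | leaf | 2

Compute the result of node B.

3

E (Gita): min(3, 5, 9) = 3
F (Gita): min(4, 2) = 2
B (Tomas): max(3, 2) = 3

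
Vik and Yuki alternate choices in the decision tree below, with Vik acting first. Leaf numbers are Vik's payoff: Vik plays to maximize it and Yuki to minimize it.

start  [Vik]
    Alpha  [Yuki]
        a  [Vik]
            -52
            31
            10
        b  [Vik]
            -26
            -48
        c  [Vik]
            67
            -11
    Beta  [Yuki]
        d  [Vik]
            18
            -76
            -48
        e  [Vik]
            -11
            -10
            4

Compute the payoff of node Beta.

d (Vik): max(18, -76, -48) = 18
e (Vik): max(-11, -10, 4) = 4
Beta (Yuki): min(18, 4) = 4

4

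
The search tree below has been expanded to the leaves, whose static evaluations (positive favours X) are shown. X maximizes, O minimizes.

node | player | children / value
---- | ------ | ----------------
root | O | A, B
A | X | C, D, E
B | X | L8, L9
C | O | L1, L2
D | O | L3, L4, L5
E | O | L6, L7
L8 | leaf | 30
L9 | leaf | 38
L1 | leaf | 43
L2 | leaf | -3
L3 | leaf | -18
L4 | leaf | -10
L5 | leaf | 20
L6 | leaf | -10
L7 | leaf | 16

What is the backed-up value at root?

-3

C (O): min(43, -3) = -3
D (O): min(-18, -10, 20) = -18
E (O): min(-10, 16) = -10
A (X): max(-3, -18, -10) = -3
B (X): max(30, 38) = 38
root (O): min(-3, 38) = -3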